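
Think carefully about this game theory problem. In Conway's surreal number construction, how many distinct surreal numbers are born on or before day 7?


Day 0: {|} = 0 is born. Count = 1.
Day n: the number of surreal numbers born by day n is 2^(n+1) - 1.
By day 0: 2^1 - 1 = 1
By day 1: 2^2 - 1 = 3
By day 2: 2^3 - 1 = 7
By day 3: 2^4 - 1 = 15
By day 4: 2^5 - 1 = 31
By day 5: 2^6 - 1 = 63
By day 6: 2^7 - 1 = 127
By day 7: 2^8 - 1 = 255
By day 7: 255 surreal numbers.

255


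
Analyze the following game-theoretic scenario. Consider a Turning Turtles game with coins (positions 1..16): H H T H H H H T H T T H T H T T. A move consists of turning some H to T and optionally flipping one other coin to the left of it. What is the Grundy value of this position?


Coins: H H T H H H H T H T T H T H T T
Key fact: a single head at position k behaves exactly like a Nim heap of size k (turning it to T and optionally flipping a coin at j < k corresponds to moving the heap from k to j, or to 0), and heads combine as a disjunctive sum (two heads at the same place would cancel, matching j XOR j = 0). So the Nim-value is the XOR of the 1-indexed positions of the heads.
Face-up positions (1-indexed): [1, 2, 4, 5, 6, 7, 9, 12, 14]
XOR 0 with 1: 0 XOR 1 = 1
XOR 1 with 2: 1 XOR 2 = 3
XOR 3 with 4: 3 XOR 4 = 7
XOR 7 with 5: 7 XOR 5 = 2
XOR 2 with 6: 2 XOR 6 = 4
XOR 4 with 7: 4 XOR 7 = 3
XOR 3 with 9: 3 XOR 9 = 10
XOR 10 with 12: 10 XOR 12 = 6
XOR 6 with 14: 6 XOR 14 = 8
Nim-value = 8

8


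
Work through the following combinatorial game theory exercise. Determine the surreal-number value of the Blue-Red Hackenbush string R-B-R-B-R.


Edges (from ground): R-B-R-B-R
By Berlekamp's sign-expansion rule, a Blue-Red Hackenbush stalk has the value of the surreal number whose sign sequence is the edge sequence with B -> + and R -> -.
Sign sequence: -+-+-
Trace the sign expansion in the surreal number tree, starting from 0:
Edge 1: R (sign -) -> bounds (-inf, 0), value = -1
Edge 2: B (sign +) -> bounds (-1, 0), value = -1/2
Edge 3: R (sign -) -> bounds (-1, -1/2), value = -3/4
Edge 4: B (sign +) -> bounds (-3/4, -1/2), value = -5/8
Edge 5: R (sign -) -> bounds (-3/4, -5/8), value = -11/16
Game value = -11/16

-11/16


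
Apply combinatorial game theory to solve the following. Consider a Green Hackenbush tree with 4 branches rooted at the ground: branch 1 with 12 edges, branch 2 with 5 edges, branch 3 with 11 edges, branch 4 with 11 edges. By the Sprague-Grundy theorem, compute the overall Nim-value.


The tree has 4 branches from the ground vertex.
In Green Hackenbush, the Nim-value of a simple path of length k is k.
Branch 1: length 12, Nim-value = 12
Branch 2: length 5, Nim-value = 5
Branch 3: length 11, Nim-value = 11
Branch 4: length 11, Nim-value = 11
Total Nim-value = XOR of all branch values:
0 XOR 12 = 12
12 XOR 5 = 9
9 XOR 11 = 2
2 XOR 11 = 9
Nim-value of the tree = 9

9


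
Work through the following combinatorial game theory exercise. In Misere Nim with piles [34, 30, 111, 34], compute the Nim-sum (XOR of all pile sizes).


We need the XOR (exclusive or) of all pile sizes.
After XOR-ing pile 1 (size 34): 0 XOR 34 = 34
After XOR-ing pile 2 (size 30): 34 XOR 30 = 60
After XOR-ing pile 3 (size 111): 60 XOR 111 = 83
After XOR-ing pile 4 (size 34): 83 XOR 34 = 113
The Nim-value of this position is 113.

113


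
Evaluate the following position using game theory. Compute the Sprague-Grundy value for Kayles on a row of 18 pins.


Kayles: a move removes 1 or 2 adjacent pins from a contiguous row.
Removing pins from a row of k leaves two independent rows (a, b) with a + b = k - 1 (one pin) or a + b = k - 2 (two pins); an end removal gives a = 0.
By Sprague-Grundy, G(k) = mex{ G(a) XOR G(b) } over all these splits. G(0) = 0.
G(1): splits (0,0):0^0=0 -> mex({0}) = 1
G(2): splits (0,1):0^1=1 (0,0):0^0=0 -> mex({0, 1}) = 2
G(3): splits (0,2):0^2=2 (1,1):1^1=0 (0,1):0^1=1 -> mex({0, 1, 2}) = 3
G(4): splits (0,3):0^3=3 (1,2):1^2=3 (0,2):0^2=2 (1,1):1^1=0 -> mex({0, 2, 3}) = 1
G(5): splits (0,4):0^1=1 (1,3):1^3=2 (2,2):2^2=0 (0,3):0^3=3 (1,2):1^2=3 -> mex({0, 1, 2, 3}) = 4
G(6) = mex({0, 1, 2, 4}) = 3
G(7) = mex({0, 1, 3, 4, 5}) = 2
G(8) = mex({0, 2, 3, 5, 6}) = 1
G(9) = mex({0, 1, 2, 3, 6, 7}) = 4
G(10) = mex({0, 1, 3, 4, 5, 7}) = 2
G(11) = mex({0, 1, 2, 3, 4, 5}) = 6
G(12) = mex({0, 1, 2, 3, 5, 6, 7}) = 4
G(13) = mex({0, 2, 3, 4, 6, 7}) = 1
G(14) = mex({0, 1, 4, 5, 6, 7}) = 2
G(15) = mex({0, 1, 2, 3, 4, 5, 6}) = 7
G(16) = mex({0, 2, 3, 5, 6, 7}) = 1
G(17) = mex({0, 1, 2, 3, 5, 6, 7}) = 4
G(18) = mex({0, 1, 2, 4, 5, 6}) = 3
Therefore G(18) = 3.

3


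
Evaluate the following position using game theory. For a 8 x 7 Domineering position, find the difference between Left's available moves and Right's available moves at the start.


Board is 8 x 7 (rows x cols).
Left (vertical) placements: (rows-1) * cols = 7 * 7 = 49
Right (horizontal) placements: rows * (cols-1) = 8 * 6 = 48
Advantage = Left - Right = 49 - 48 = 1

1


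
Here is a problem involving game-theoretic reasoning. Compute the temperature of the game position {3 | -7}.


The game is {3 | -7}, a switch {a | b} with numbers a > b.
Cooling {a | b} by t gives {a - t | b + t}, which stops being hot when a - t = b + t, i.e. at t = (a - b)/2. So the temperature of a switch is (a - b)/2.
Temperature = (Left option - Right option) / 2
= (3 - (-7)) / 2
= 10 / 2
= 5

5


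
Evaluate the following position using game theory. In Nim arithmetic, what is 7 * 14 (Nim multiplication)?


Nim multiplication is bilinear over XOR: (u XOR v) * w = (u*w) XOR (v*w).
So we split each operand into its bit components and XOR the pairwise Nim products.
7 = 1 + 2 + 4 (as XOR of powers of 2).
14 = 2 + 4 + 8 (as XOR of powers of 2).
Using the standard Nim-product table on single bits:
  2*2 = 3,   2*4 = 8,   2*8 = 12,
  4*4 = 6,   4*8 = 11,  8*8 = 13,
and  1*x = x (identity), k*l = l*k (commutative).
Pairwise Nim products:
  1 * 2 = 2
  1 * 4 = 4
  1 * 8 = 8
  2 * 2 = 3
  2 * 4 = 8
  2 * 8 = 12
  4 * 2 = 8
  4 * 4 = 6
  4 * 8 = 11
XOR them: 2 XOR 4 XOR 8 XOR 3 XOR 8 XOR 12 XOR 8 XOR 6 XOR 11 = 12.
Result: 7 * 14 = 12 (in Nim).

12


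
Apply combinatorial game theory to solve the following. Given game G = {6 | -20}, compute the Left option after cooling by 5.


Original game: {6 | -20} (a switch {a | b} with a > b).
Cooling by t (for t below the temperature (a - b)/2 = 13) taxes each move by t: {a | b} cooled by t is {a - t | b + t}.
Cooling amount: t = 5
Cooled Left option: 6 - 5 = 1
Cooled Right option: -20 + 5 = -15
Cooled game: {1 | -15}
Left option = 1

1


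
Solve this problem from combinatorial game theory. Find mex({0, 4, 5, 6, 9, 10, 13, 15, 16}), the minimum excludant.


Set = {0, 4, 5, 6, 9, 10, 13, 15, 16}
0 is in the set.
1 is NOT in the set. This is the mex.
mex = 1

1


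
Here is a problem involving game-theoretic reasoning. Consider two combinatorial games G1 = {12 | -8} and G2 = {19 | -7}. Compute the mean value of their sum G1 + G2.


G1 = {12 | -8}, G2 = {19 | -7}
Each is a switch {a | b} with numbers a > b; its mean value is (a + b)/2, and mean value is additive over game sums: m(G1 + G2) = m(G1) + m(G2).
Mean of G1 = (12 + (-8))/2 = 4/2 = 2
Mean of G2 = (19 + (-7))/2 = 12/2 = 6
Mean of G1 + G2 = 2 + 6 = 8

8


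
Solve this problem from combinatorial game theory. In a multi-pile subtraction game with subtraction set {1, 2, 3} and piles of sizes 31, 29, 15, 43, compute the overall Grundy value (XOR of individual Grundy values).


Subtraction set: {1, 2, 3}
For this subtraction set, G(n) = n mod 4 (period = max + 1 = 4).
Pile 1 (size 31): G(31) = 31 mod 4 = 3
Pile 2 (size 29): G(29) = 29 mod 4 = 1
Pile 3 (size 15): G(15) = 15 mod 4 = 3
Pile 4 (size 43): G(43) = 43 mod 4 = 3
Total Grundy value = XOR of all: 3 XOR 1 XOR 3 XOR 3 = 2

2


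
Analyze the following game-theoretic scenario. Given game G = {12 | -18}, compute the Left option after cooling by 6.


Original game: {12 | -18} (a switch {a | b} with a > b).
Cooling by t (for t below the temperature (a - b)/2 = 15) taxes each move by t: {a | b} cooled by t is {a - t | b + t}.
Cooling amount: t = 6
Cooled Left option: 12 - 6 = 6
Cooled Right option: -18 + 6 = -12
Cooled game: {6 | -12}
Left option = 6

6


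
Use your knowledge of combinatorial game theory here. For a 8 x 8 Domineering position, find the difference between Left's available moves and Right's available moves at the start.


Board is 8 x 8 (rows x cols).
Left (vertical) placements: (rows-1) * cols = 7 * 8 = 56
Right (horizontal) placements: rows * (cols-1) = 8 * 7 = 56
Advantage = Left - Right = 56 - 56 = 0

0


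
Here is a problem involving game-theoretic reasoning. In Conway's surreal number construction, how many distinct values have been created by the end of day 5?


Day 0: {|} = 0 is born. Count = 1.
Day n: the number of surreal numbers born by day n is 2^(n+1) - 1.
By day 0: 2^1 - 1 = 1
By day 1: 2^2 - 1 = 3
By day 2: 2^3 - 1 = 7
By day 3: 2^4 - 1 = 15
By day 4: 2^5 - 1 = 31
By day 5: 2^6 - 1 = 63
By day 5: 63 surreal numbers.

63


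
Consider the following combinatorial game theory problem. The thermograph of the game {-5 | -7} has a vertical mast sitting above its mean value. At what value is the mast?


Game = {-5 | -7}, a switch {a | b} with numbers a > b.
Its thermograph has left wall a - t and right wall b + t, which meet at t = (a - b)/2, where both equal (a + b)/2. So the mast (mean value) is at (a + b)/2.
Mean = (-5 + (-7))/2 = -12/2 = -6

-6


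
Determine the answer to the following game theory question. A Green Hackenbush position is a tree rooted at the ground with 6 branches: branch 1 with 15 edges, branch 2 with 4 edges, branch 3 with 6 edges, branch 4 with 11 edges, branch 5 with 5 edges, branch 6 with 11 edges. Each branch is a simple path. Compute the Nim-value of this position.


The tree has 6 branches from the ground vertex.
In Green Hackenbush, the Nim-value of a simple path of length k is k.
Branch 1: length 15, Nim-value = 15
Branch 2: length 4, Nim-value = 4
Branch 3: length 6, Nim-value = 6
Branch 4: length 11, Nim-value = 11
Branch 5: length 5, Nim-value = 5
Branch 6: length 11, Nim-value = 11
Total Nim-value = XOR of all branch values:
0 XOR 15 = 15
15 XOR 4 = 11
11 XOR 6 = 13
13 XOR 11 = 6
6 XOR 5 = 3
3 XOR 11 = 8
Nim-value of the tree = 8

8


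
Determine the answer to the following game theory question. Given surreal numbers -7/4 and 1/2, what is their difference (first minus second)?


x = -7/4, y = 1/2
Converting to common denominator: 4
x = -7/4, y = 2/4
x - y = -7/4 - 1/2 = -9/4

-9/4


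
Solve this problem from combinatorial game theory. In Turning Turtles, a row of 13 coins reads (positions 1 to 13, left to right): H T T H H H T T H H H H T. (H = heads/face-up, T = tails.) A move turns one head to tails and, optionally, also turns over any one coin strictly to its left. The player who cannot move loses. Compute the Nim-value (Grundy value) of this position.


Coins: H T T H H H T T H H H H T
Key fact: a single head at position k behaves exactly like a Nim heap of size k (turning it to T and optionally flipping a coin at j < k corresponds to moving the heap from k to j, or to 0), and heads combine as a disjunctive sum (two heads at the same place would cancel, matching j XOR j = 0). So the Nim-value is the XOR of the 1-indexed positions of the heads.
Face-up positions (1-indexed): [1, 4, 5, 6, 9, 10, 11, 12]
XOR 0 with 1: 0 XOR 1 = 1
XOR 1 with 4: 1 XOR 4 = 5
XOR 5 with 5: 5 XOR 5 = 0
XOR 0 with 6: 0 XOR 6 = 6
XOR 6 with 9: 6 XOR 9 = 15
XOR 15 with 10: 15 XOR 10 = 5
XOR 5 with 11: 5 XOR 11 = 14
XOR 14 with 12: 14 XOR 12 = 2
Nim-value = 2

2


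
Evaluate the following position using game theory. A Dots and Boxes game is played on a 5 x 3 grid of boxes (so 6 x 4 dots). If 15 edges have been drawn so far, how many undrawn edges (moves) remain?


Grid: 5 x 3 boxes, i.e. 6 rows and 4 columns of dots.
Horizontal edges: (rows + 1) * cols = 6 * 3 = 18
Vertical edges: rows * (cols + 1) = 5 * 4 = 20
Total edges: 18 + 20 = 38
Edges drawn: 15
Remaining: 38 - 15 = 23

23


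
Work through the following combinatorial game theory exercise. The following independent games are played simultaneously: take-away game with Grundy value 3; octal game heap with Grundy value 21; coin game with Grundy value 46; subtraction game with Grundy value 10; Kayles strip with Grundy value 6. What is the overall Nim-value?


By the Sprague-Grundy theorem, the Grundy value of a sum of games is the XOR of individual Grundy values.
take-away game: Grundy value = 3. Running XOR: 0 XOR 3 = 3
octal game heap: Grundy value = 21. Running XOR: 3 XOR 21 = 22
coin game: Grundy value = 46. Running XOR: 22 XOR 46 = 56
subtraction game: Grundy value = 10. Running XOR: 56 XOR 10 = 50
Kayles strip: Grundy value = 6. Running XOR: 50 XOR 6 = 52
The combined Grundy value is 52.

52


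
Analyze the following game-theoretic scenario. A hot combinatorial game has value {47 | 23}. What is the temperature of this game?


The game is {47 | 23}, a switch {a | b} with numbers a > b.
Cooling {a | b} by t gives {a - t | b + t}, which stops being hot when a - t = b + t, i.e. at t = (a - b)/2. So the temperature of a switch is (a - b)/2.
Temperature = (Left option - Right option) / 2
= (47 - (23)) / 2
= 24 / 2
= 12

12


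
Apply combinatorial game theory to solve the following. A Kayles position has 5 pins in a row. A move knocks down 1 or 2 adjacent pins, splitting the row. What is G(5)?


Kayles: a move removes 1 or 2 adjacent pins from a contiguous row.
Removing pins from a row of k leaves two independent rows (a, b) with a + b = k - 1 (one pin) or a + b = k - 2 (two pins); an end removal gives a = 0.
By Sprague-Grundy, G(k) = mex{ G(a) XOR G(b) } over all these splits. G(0) = 0.
G(1): splits (0,0):0^0=0 -> mex({0}) = 1
G(2): splits (0,1):0^1=1 (0,0):0^0=0 -> mex({0, 1}) = 2
G(3): splits (0,2):0^2=2 (1,1):1^1=0 (0,1):0^1=1 -> mex({0, 1, 2}) = 3
G(4): splits (0,3):0^3=3 (1,2):1^2=3 (0,2):0^2=2 (1,1):1^1=0 -> mex({0, 2, 3}) = 1
G(5): splits (0,4):0^1=1 (1,3):1^3=2 (2,2):2^2=0 (0,3):0^3=3 (1,2):1^2=3 -> mex({0, 1, 2, 3}) = 4
Therefore G(5) = 4.

4


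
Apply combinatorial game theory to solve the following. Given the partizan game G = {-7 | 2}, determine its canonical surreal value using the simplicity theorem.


Left options: {-7}, max = -7
Right options: {2}, min = 2
All options are numbers and max(Left) < min(Right), so by the simplicity theorem the value is the simplest (earliest-born) number strictly between -7 and 2.
Integers -6 through 1 all lie strictly between -7 and 2.
Among integers, the simplest (lowest birthday = smallest |n|; 0 is born on day 0, +-n on day n) is 0.
No non-integer in the interval can be simpler: if x is a non-integer in the interval, then floor(x) or ceil(x) also lies in the interval (the interval contains an integer), and both are proper prefixes of x's sign expansion, i.e. born earlier. So the game value is 0.
Game value = 0

0


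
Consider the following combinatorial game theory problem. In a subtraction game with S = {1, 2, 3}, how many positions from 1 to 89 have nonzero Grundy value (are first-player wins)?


Subtraction set S = {1, 2, 3}, so G(n) = n mod 4.
G(n) = 0 when n is a multiple of 4.
Multiples of 4 in [1, 89]: 22
N-positions (nonzero Grundy) = 89 - 22 = 67

67


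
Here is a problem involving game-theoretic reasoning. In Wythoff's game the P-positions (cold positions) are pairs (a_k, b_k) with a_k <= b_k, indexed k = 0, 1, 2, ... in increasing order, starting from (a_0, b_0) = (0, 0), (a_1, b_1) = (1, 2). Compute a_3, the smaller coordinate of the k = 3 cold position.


By Wythoff's theorem, a_k = floor(k * phi) and b_k = floor(k * phi^2) = a_k + k, where phi = (1 + sqrt(5))/2 is the golden ratio.
phi = (1 + sqrt(5))/2 = 1.618034
k = 3
k * phi = 3 * 1.618034 = 4.854102
a_3 = floor(k * phi) = 4

4


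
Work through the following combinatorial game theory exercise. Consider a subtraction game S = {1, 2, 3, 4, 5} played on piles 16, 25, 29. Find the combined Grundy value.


Subtraction set: {1, 2, 3, 4, 5}
For this subtraction set, G(n) = n mod 6 (period = max + 1 = 6).
Pile 1 (size 16): G(16) = 16 mod 6 = 4
Pile 2 (size 25): G(25) = 25 mod 6 = 1
Pile 3 (size 29): G(29) = 29 mod 6 = 5
Total Grundy value = XOR of all: 4 XOR 1 XOR 5 = 0

0


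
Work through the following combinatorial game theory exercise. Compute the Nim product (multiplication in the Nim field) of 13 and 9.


Nim multiplication is bilinear over XOR: (u XOR v) * w = (u*w) XOR (v*w).
So we split each operand into its bit components and XOR the pairwise Nim products.
13 = 1 + 4 + 8 (as XOR of powers of 2).
9 = 1 + 8 (as XOR of powers of 2).
Using the standard Nim-product table on single bits:
  2*2 = 3,   2*4 = 8,   2*8 = 12,
  4*4 = 6,   4*8 = 11,  8*8 = 13,
and  1*x = x (identity), k*l = l*k (commutative).
Pairwise Nim products:
  1 * 1 = 1
  1 * 8 = 8
  4 * 1 = 4
  4 * 8 = 11
  8 * 1 = 8
  8 * 8 = 13
XOR them: 1 XOR 8 XOR 4 XOR 11 XOR 8 XOR 13 = 3.
Result: 13 * 9 = 3 (in Nim).

3


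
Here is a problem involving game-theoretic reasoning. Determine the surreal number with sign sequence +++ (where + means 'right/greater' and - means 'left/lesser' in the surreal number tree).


Sign expansion: +++
Rule: track bounds (lo, hi), initially (-inf, +inf). On '+', the current value becomes lo and we move to the simplest number in (value, hi): value + 1 if hi = +inf, otherwise the midpoint (value + hi)/2. On '-', the current value becomes hi and we move to value - 1 if lo = -inf, otherwise the midpoint (lo + value)/2.
Start at 0.
Step 1: sign = +, move right. Bounds: (0, +inf). Value = 1
Step 2: sign = +, move right. Bounds: (1, +inf). Value = 2
Step 3: sign = +, move right. Bounds: (2, +inf). Value = 3
The surreal number with sign expansion +++ is 3.

3


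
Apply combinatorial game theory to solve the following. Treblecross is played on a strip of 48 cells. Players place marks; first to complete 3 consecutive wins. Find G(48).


Treblecross: place X on empty cells; 3-in-a-row wins.
Playing within two cells of an existing X lets the opponent win at once, so sensible play treats the cells i-2..i+2 around each X as dead. The player left with no safe cell loses, so this is a normal-play take-away game on strips of safe cells.
Placing X at cell i (0-indexed) of a strip of k safe cells leaves independent strips of sizes max(0, i-2) and max(0, k-i-3). Hence G(k) = mex{ G(max(0,i-2)) XOR G(max(0,k-i-3)) : 0 <= i < k }, with G(0) = 0.
G(1): splits (0,0):0^0=0 -> mex({0}) = 1
G(2): splits (0,0):0^0=0 -> mex({0}) = 1
G(3): splits (0,0):0^0=0 -> mex({0}) = 1
G(4): splits (0,1):0^1=1 (0,0):0^0=0 -> mex({0, 1}) = 2
G(5): splits (0,2):0^1=1 (0,1):0^1=1 (0,0):0^0=0 -> mex({0, 1}) = 2
G(6) = mex({1}) = 0
G(7) = mex({0, 1, 2}) = 3
G(8) = mex({0, 1, 2}) = 3
G(9) = mex({0, 2}) = 1
G(10) = mex({0, 2, 3}) = 1
G(11) = mex({0, 3}) = 1
G(12) = mex({1, 3}) = 0
G(13) = mex({0, 1, 2, 3}) = 4
G(14) = mex({0, 1, 2}) = 3
G(15) = mex({0, 1, 2}) = 3
G(16) = mex({0, 1, 2, 4}) = 3
G(17) = mex({0, 1, 3, 4}) = 2
G(18) = mex({0, 1, 3, 4}) = 2
G(19) = mex({0, 1, 3, 5}) = 2
G(20) = mex({0, 1, 2, 3, 5}) = 4
G(21) = mex({0, 1, 2, 3, 5}) = 4
G(22) = mex({1, 2, 6}) = 0
G(23) = mex({0, 1, 2, 3, 4, 6}) = 5
G(24) = mex({0, 1, 2, 3, 4}) = 5
G(25) = mex({0, 1, 3, 4, 7}) = 2
G(26) = mex({0, 1, 3, 4, 5, 7}) = 2
G(27) = mex({0, 1, 3, 5}) = 2
G(28) = mex({0, 1, 2, 5}) = 3
G(29) = mex({0, 1, 2, 4, 5, 6}) = 3
G(30) = mex({1, 2, 4, 6}) = 0
G(31) = mex({0, 1, 2, 3, 4, 6}) = 5
G(32) = mex({1, 2, 3, 4, 7}) = 0
G(33) = mex({0, 3, 7}) = 1
G(34) = mex({0, 2, 3, 5, 7}) = 1
G(35) = mex({0, 2, 3, 5, 6}) = 1
G(36) = mex({0, 1, 2, 5, 6}) = 3
G(37) = mex({0, 1, 2, 4, 5, 6}) = 3
G(38) = mex({0, 1, 2, 4}) = 3
G(39) = mex({0, 1, 2, 3, 4, 7}) = 5
G(40) = mex({0, 1, 2, 3, 4, 5, 7}) = 6
G(41) = mex({0, 1, 2, 3, 5, 7}) = 4
G(42) = mex({0, 1, 2, 3, 5, 6, 7}) = 4
G(43) = mex({0, 2, 3, 5, 6}) = 1
G(44) = mex({1, 2, 3, 4, 5, 6}) = 0
G(45) = mex({0, 1, 2, 3, 4, 6, 7}) = 5
G(46) = mex({0, 1, 2, 3, 4, 7}) = 5
G(47) = mex({0, 1, 2, 3, 4, 5, 7}) = 6
G(48) = mex({0, 1, 2, 3, 4, 5, 7}) = 6
Therefore G(48) = 6.

6


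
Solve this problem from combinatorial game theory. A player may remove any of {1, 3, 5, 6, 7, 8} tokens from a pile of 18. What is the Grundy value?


The subtraction set is S = {1, 3, 5, 6, 7, 8}.
G(k) = mex{ G(k - s) : s in S, s <= k }. We compute iteratively: G(0) = 0.
G(1) = mex({0}) = 1
G(2) = mex({1}) = 0
G(3) = mex({0}) = 1
G(4) = mex({1}) = 0
G(5) = mex({0}) = 1
G(6) = mex({0, 1}) = 2
G(7) = mex({0, 1, 2}) = 3
G(8) = mex({0, 1, 3}) = 2
G(9) = mex({0, 1, 2}) = 3
G(10) = mex({0, 1, 3}) = 2
G(11) = mex({0, 1, 2}) = 3
G(12) = mex({0, 1, 2, 3}) = 4
G(13) = mex({1, 2, 3, 4}) = 0
G(14) = mex({0, 2, 3}) = 1
G(15) = mex({1, 2, 3, 4}) = 0
G(16) = mex({0, 2, 3}) = 1
G(17) = mex({1, 2, 3, 4}) = 0
G(18) = mex({0, 2, 3, 4}) = 1
Therefore G(18) = 1.

1


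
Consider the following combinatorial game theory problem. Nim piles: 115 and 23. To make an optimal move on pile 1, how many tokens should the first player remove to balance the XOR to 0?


Piles: 115 and 23
Current XOR: 115 XOR 23 = 100 (non-zero, so this is an N-position).
To make the XOR zero, we need to find a move that balances the piles.
For pile 1 (size 115): target = 115 XOR 100 = 23
We reduce pile 1 from 115 to 23.
Tokens removed: 115 - 23 = 92
Verification: 23 XOR 23 = 0

92


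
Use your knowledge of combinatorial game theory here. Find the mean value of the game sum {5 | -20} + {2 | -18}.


G1 = {5 | -20}, G2 = {2 | -18}
Each is a switch {a | b} with numbers a > b; its mean value is (a + b)/2, and mean value is additive over game sums: m(G1 + G2) = m(G1) + m(G2).
Mean of G1 = (5 + (-20))/2 = -15/2 = -15/2
Mean of G2 = (2 + (-18))/2 = -16/2 = -8
Mean of G1 + G2 = -15/2 + -8 = -31/2

-31/2


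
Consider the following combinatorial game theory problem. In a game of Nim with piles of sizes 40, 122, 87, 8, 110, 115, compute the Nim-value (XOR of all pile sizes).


We need the XOR (exclusive or) of all pile sizes.
After XOR-ing pile 1 (size 40): 0 XOR 40 = 40
After XOR-ing pile 2 (size 122): 40 XOR 122 = 82
After XOR-ing pile 3 (size 87): 82 XOR 87 = 5
After XOR-ing pile 4 (size 8): 5 XOR 8 = 13
After XOR-ing pile 5 (size 110): 13 XOR 110 = 99
After XOR-ing pile 6 (size 115): 99 XOR 115 = 16
The Nim-value of this position is 16.

16


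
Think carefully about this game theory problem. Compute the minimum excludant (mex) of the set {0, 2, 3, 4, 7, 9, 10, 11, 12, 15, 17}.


Set = {0, 2, 3, 4, 7, 9, 10, 11, 12, 15, 17}
0 is in the set.
1 is NOT in the set. This is the mex.
mex = 1

1


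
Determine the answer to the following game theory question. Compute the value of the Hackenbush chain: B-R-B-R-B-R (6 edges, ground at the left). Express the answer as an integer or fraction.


Edges (from ground): B-R-B-R-B-R
By Berlekamp's sign-expansion rule, a Blue-Red Hackenbush stalk has the value of the surreal number whose sign sequence is the edge sequence with B -> + and R -> -.
Sign sequence: +-+-+-
Trace the sign expansion in the surreal number tree, starting from 0:
Edge 1: B (sign +) -> bounds (0, +inf), value = 1
Edge 2: R (sign -) -> bounds (0, 1), value = 1/2
Edge 3: B (sign +) -> bounds (1/2, 1), value = 3/4
Edge 4: R (sign -) -> bounds (1/2, 3/4), value = 5/8
Edge 5: B (sign +) -> bounds (5/8, 3/4), value = 11/16
Edge 6: R (sign -) -> bounds (5/8, 11/16), value = 21/32
Game value = 21/32

21/32


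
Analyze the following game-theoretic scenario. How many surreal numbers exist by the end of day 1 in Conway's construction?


Day 0: {|} = 0 is born. Count = 1.
Day n: the number of surreal numbers born by day n is 2^(n+1) - 1.
By day 0: 2^1 - 1 = 1
By day 1: 2^2 - 1 = 3
By day 1: 3 surreal numbers.

3


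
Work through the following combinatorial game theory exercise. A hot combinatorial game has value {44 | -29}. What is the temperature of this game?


The game is {44 | -29}, a switch {a | b} with numbers a > b.
Cooling {a | b} by t gives {a - t | b + t}, which stops being hot when a - t = b + t, i.e. at t = (a - b)/2. So the temperature of a switch is (a - b)/2.
Temperature = (Left option - Right option) / 2
= (44 - (-29)) / 2
= 73 / 2
= 73/2

73/2


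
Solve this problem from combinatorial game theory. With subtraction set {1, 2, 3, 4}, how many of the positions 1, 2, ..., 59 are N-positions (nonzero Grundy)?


Subtraction set S = {1, 2, 3, 4}, so G(n) = n mod 5.
G(n) = 0 when n is a multiple of 5.
Multiples of 5 in [1, 59]: 11
N-positions (nonzero Grundy) = 59 - 11 = 48

48


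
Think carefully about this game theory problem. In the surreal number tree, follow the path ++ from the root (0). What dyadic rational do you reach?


Sign expansion: ++
Rule: track bounds (lo, hi), initially (-inf, +inf). On '+', the current value becomes lo and we move to the simplest number in (value, hi): value + 1 if hi = +inf, otherwise the midpoint (value + hi)/2. On '-', the current value becomes hi and we move to value - 1 if lo = -inf, otherwise the midpoint (lo + value)/2.
Start at 0.
Step 1: sign = +, move right. Bounds: (0, +inf). Value = 1
Step 2: sign = +, move right. Bounds: (1, +inf). Value = 2
The surreal number with sign expansion ++ is 2.

2


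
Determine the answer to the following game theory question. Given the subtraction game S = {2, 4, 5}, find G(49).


The subtraction set is S = {2, 4, 5}.
G(k) = mex{ G(k - s) : s in S, s <= k }. We compute iteratively: G(0) = 0.
G(1) = mex({}) = 0
G(2) = mex({0}) = 1
G(3) = mex({0}) = 1
G(4) = mex({0, 1}) = 2
G(5) = mex({0, 1}) = 2
G(6) = mex({0, 1, 2}) = 3
G(7) = mex({1, 2}) = 0
G(8) = mex({1, 2, 3}) = 0
G(9) = mex({0, 2}) = 1
G(10) = mex({0, 2, 3}) = 1
G(11) = mex({0, 1, 3}) = 2
Observe that G(7)..G(11) = 0, 0, 1, 1, 2 repeats G(0)..G(4) = 0, 0, 1, 1, 2.
For k >= max(S) = 5, G(k) is determined by the previous 5 values G(k-5)..G(k-1); a window of 5 consecutive values has recurred shifted by 7, so by induction G(k + 7) = G(k) for all k >= 0: the sequence is periodic from the start with period 7.
One period: G(0..6) = 0, 0, 1, 1, 2, 2, 3.
49 mod 7 = 0, so G(49) = G(0) = 0.

0


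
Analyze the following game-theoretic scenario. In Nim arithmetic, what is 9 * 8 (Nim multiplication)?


Nim multiplication is bilinear over XOR: (u XOR v) * w = (u*w) XOR (v*w).
So we split each operand into its bit components and XOR the pairwise Nim products.
9 = 1 + 8 (as XOR of powers of 2).
8 = 8 (as XOR of powers of 2).
Using the standard Nim-product table on single bits:
  2*2 = 3,   2*4 = 8,   2*8 = 12,
  4*4 = 6,   4*8 = 11,  8*8 = 13,
and  1*x = x (identity), k*l = l*k (commutative).
Pairwise Nim products:
  1 * 8 = 8
  8 * 8 = 13
XOR them: 8 XOR 13 = 5.
Result: 9 * 8 = 5 (in Nim).

5


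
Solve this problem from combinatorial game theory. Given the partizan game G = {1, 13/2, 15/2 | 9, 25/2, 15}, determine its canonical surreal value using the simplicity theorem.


Left options: {1, 13/2, 15/2}, max = 15/2
Right options: {9, 25/2, 15}, min = 9
All options are numbers and max(Left) < min(Right), so by the simplicity theorem the value is the simplest (earliest-born) number strictly between 15/2 and 9.
The only integer strictly between 15/2 and 9 is 8.
No non-integer in the interval can be simpler: if x is a non-integer in the interval, then floor(x) or ceil(x) also lies in the interval (the interval contains an integer), and both are proper prefixes of x's sign expansion, i.e. born earlier. So the game value is 8.
Game value = 8

8


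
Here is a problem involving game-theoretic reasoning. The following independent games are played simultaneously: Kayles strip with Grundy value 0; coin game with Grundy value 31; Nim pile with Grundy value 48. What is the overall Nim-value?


By the Sprague-Grundy theorem, the Grundy value of a sum of games is the XOR of individual Grundy values.
Kayles strip: Grundy value = 0. Running XOR: 0 XOR 0 = 0
coin game: Grundy value = 31. Running XOR: 0 XOR 31 = 31
Nim pile: Grundy value = 48. Running XOR: 31 XOR 48 = 47
The combined Grundy value is 47.

47


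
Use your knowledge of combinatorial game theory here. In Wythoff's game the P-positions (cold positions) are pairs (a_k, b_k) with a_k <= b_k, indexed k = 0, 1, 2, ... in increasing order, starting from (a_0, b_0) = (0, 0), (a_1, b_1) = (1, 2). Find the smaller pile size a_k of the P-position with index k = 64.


By Wythoff's theorem, a_k = floor(k * phi) and b_k = floor(k * phi^2) = a_k + k, where phi = (1 + sqrt(5))/2 is the golden ratio.
phi = (1 + sqrt(5))/2 = 1.618034
k = 64
k * phi = 64 * 1.618034 = 103.554175
a_64 = floor(k * phi) = 103

103


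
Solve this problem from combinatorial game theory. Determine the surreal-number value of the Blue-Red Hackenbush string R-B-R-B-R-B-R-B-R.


Edges (from ground): R-B-R-B-R-B-R-B-R
By Berlekamp's sign-expansion rule, a Blue-Red Hackenbush stalk has the value of the surreal number whose sign sequence is the edge sequence with B -> + and R -> -.
Sign sequence: -+-+-+-+-
Trace the sign expansion in the surreal number tree, starting from 0:
Edge 1: R (sign -) -> bounds (-inf, 0), value = -1
Edge 2: B (sign +) -> bounds (-1, 0), value = -1/2
Edge 3: R (sign -) -> bounds (-1, -1/2), value = -3/4
Edge 4: B (sign +) -> bounds (-3/4, -1/2), value = -5/8
Edge 5: R (sign -) -> bounds (-3/4, -5/8), value = -11/16
Edge 6: B (sign +) -> bounds (-11/16, -5/8), value = -21/32
Edge 7: R (sign -) -> bounds (-11/16, -21/32), value = -43/64
Edge 8: B (sign +) -> bounds (-43/64, -21/32), value = -85/128
Edge 9: R (sign -) -> bounds (-43/64, -85/128), value = -171/256
Game value = -171/256

-171/256


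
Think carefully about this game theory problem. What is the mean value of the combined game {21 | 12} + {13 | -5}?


G1 = {21 | 12}, G2 = {13 | -5}
Each is a switch {a | b} with numbers a > b; its mean value is (a + b)/2, and mean value is additive over game sums: m(G1 + G2) = m(G1) + m(G2).
Mean of G1 = (21 + (12))/2 = 33/2 = 33/2
Mean of G2 = (13 + (-5))/2 = 8/2 = 4
Mean of G1 + G2 = 33/2 + 4 = 41/2

41/2


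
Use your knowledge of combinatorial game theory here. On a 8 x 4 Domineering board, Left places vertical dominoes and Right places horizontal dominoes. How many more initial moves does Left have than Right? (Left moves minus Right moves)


Board is 8 x 4 (rows x cols).
Left (vertical) placements: (rows-1) * cols = 7 * 4 = 28
Right (horizontal) placements: rows * (cols-1) = 8 * 3 = 24
Advantage = Left - Right = 28 - 24 = 4

4


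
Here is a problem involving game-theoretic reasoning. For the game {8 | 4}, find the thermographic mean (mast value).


Game = {8 | 4}, a switch {a | b} with numbers a > b.
Its thermograph has left wall a - t and right wall b + t, which meet at t = (a - b)/2, where both equal (a + b)/2. So the mast (mean value) is at (a + b)/2.
Mean = (8 + (4))/2 = 12/2 = 6

6


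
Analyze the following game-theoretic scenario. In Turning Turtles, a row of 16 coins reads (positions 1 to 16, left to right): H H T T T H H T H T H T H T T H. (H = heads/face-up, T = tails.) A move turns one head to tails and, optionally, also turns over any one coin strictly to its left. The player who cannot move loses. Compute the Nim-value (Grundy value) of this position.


Coins: H H T T T H H T H T H T H T T H
Key fact: a single head at position k behaves exactly like a Nim heap of size k (turning it to T and optionally flipping a coin at j < k corresponds to moving the heap from k to j, or to 0), and heads combine as a disjunctive sum (two heads at the same place would cancel, matching j XOR j = 0). So the Nim-value is the XOR of the 1-indexed positions of the heads.
Face-up positions (1-indexed): [1, 2, 6, 7, 9, 11, 13, 16]
XOR 0 with 1: 0 XOR 1 = 1
XOR 1 with 2: 1 XOR 2 = 3
XOR 3 with 6: 3 XOR 6 = 5
XOR 5 with 7: 5 XOR 7 = 2
XOR 2 with 9: 2 XOR 9 = 11
XOR 11 with 11: 11 XOR 11 = 0
XOR 0 with 13: 0 XOR 13 = 13
XOR 13 with 16: 13 XOR 16 = 29
Nim-value = 29

29


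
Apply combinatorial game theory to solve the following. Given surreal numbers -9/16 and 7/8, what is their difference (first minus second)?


x = -9/16, y = 7/8
Converting to common denominator: 16
x = -9/16, y = 14/16
x - y = -9/16 - 7/8 = -23/16

-23/16


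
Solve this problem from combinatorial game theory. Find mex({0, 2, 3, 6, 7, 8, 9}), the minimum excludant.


Set = {0, 2, 3, 6, 7, 8, 9}
0 is in the set.
1 is NOT in the set. This is the mex.
mex = 1

1


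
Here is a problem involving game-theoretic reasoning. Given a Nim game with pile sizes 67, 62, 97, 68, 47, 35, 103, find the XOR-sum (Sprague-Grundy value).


We need the XOR (exclusive or) of all pile sizes.
After XOR-ing pile 1 (size 67): 0 XOR 67 = 67
After XOR-ing pile 2 (size 62): 67 XOR 62 = 125
After XOR-ing pile 3 (size 97): 125 XOR 97 = 28
After XOR-ing pile 4 (size 68): 28 XOR 68 = 88
After XOR-ing pile 5 (size 47): 88 XOR 47 = 119
After XOR-ing pile 6 (size 35): 119 XOR 35 = 84
After XOR-ing pile 7 (size 103): 84 XOR 103 = 51
The Nim-value of this position is 51.

51


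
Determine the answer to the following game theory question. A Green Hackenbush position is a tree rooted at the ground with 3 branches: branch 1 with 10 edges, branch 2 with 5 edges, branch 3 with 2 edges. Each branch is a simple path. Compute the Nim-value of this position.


The tree has 3 branches from the ground vertex.
In Green Hackenbush, the Nim-value of a simple path of length k is k.
Branch 1: length 10, Nim-value = 10
Branch 2: length 5, Nim-value = 5
Branch 3: length 2, Nim-value = 2
Total Nim-value = XOR of all branch values:
0 XOR 10 = 10
10 XOR 5 = 15
15 XOR 2 = 13
Nim-value of the tree = 13

13


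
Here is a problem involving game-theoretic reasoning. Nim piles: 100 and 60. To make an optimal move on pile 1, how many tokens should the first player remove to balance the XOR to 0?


Piles: 100 and 60
Current XOR: 100 XOR 60 = 88 (non-zero, so this is an N-position).
To make the XOR zero, we need to find a move that balances the piles.
For pile 1 (size 100): target = 100 XOR 88 = 60
We reduce pile 1 from 100 to 60.
Tokens removed: 100 - 60 = 40
Verification: 60 XOR 60 = 0

40


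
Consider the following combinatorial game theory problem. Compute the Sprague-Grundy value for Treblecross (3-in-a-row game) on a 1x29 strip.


Treblecross: place X on empty cells; 3-in-a-row wins.
Playing within two cells of an existing X lets the opponent win at once, so sensible play treats the cells i-2..i+2 around each X as dead. The player left with no safe cell loses, so this is a normal-play take-away game on strips of safe cells.
Placing X at cell i (0-indexed) of a strip of k safe cells leaves independent strips of sizes max(0, i-2) and max(0, k-i-3). Hence G(k) = mex{ G(max(0,i-2)) XOR G(max(0,k-i-3)) : 0 <= i < k }, with G(0) = 0.
G(1): splits (0,0):0^0=0 -> mex({0}) = 1
G(2): splits (0,0):0^0=0 -> mex({0}) = 1
G(3): splits (0,0):0^0=0 -> mex({0}) = 1
G(4): splits (0,1):0^1=1 (0,0):0^0=0 -> mex({0, 1}) = 2
G(5): splits (0,2):0^1=1 (0,1):0^1=1 (0,0):0^0=0 -> mex({0, 1}) = 2
G(6) = mex({1}) = 0
G(7) = mex({0, 1, 2}) = 3
G(8) = mex({0, 1, 2}) = 3
G(9) = mex({0, 2}) = 1
G(10) = mex({0, 2, 3}) = 1
G(11) = mex({0, 3}) = 1
G(12) = mex({1, 3}) = 0
G(13) = mex({0, 1, 2, 3}) = 4
G(14) = mex({0, 1, 2}) = 3
G(15) = mex({0, 1, 2}) = 3
G(16) = mex({0, 1, 2, 4}) = 3
G(17) = mex({0, 1, 3, 4}) = 2
G(18) = mex({0, 1, 3, 4}) = 2
G(19) = mex({0, 1, 3, 5}) = 2
G(20) = mex({0, 1, 2, 3, 5}) = 4
G(21) = mex({0, 1, 2, 3, 5}) = 4
G(22) = mex({1, 2, 6}) = 0
G(23) = mex({0, 1, 2, 3, 4, 6}) = 5
G(24) = mex({0, 1, 2, 3, 4}) = 5
G(25) = mex({0, 1, 3, 4, 7}) = 2
G(26) = mex({0, 1, 3, 4, 5, 7}) = 2
G(27) = mex({0, 1, 3, 5}) = 2
G(28) = mex({0, 1, 2, 5}) = 3
G(29) = mex({0, 1, 2, 4, 5, 6}) = 3
Therefore G(29) = 3.

3


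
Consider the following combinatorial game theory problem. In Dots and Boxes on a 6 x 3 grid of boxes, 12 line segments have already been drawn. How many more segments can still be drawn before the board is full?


Grid: 6 x 3 boxes, i.e. 7 rows and 4 columns of dots.
Horizontal edges: (rows + 1) * cols = 7 * 3 = 21
Vertical edges: rows * (cols + 1) = 6 * 4 = 24
Total edges: 21 + 24 = 45
Edges drawn: 12
Remaining: 45 - 12 = 33

33


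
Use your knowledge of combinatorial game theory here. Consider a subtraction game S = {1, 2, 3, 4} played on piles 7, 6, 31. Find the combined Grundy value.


Subtraction set: {1, 2, 3, 4}
For this subtraction set, G(n) = n mod 5 (period = max + 1 = 5).
Pile 1 (size 7): G(7) = 7 mod 5 = 2
Pile 2 (size 6): G(6) = 6 mod 5 = 1
Pile 3 (size 31): G(31) = 31 mod 5 = 1
Total Grundy value = XOR of all: 2 XOR 1 XOR 1 = 2

2


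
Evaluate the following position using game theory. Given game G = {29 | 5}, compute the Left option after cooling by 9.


Original game: {29 | 5} (a switch {a | b} with a > b).
Cooling by t (for t below the temperature (a - b)/2 = 12) taxes each move by t: {a | b} cooled by t is {a - t | b + t}.
Cooling amount: t = 9
Cooled Left option: 29 - 9 = 20
Cooled Right option: 5 + 9 = 14
Cooled game: {20 | 14}
Left option = 20

20


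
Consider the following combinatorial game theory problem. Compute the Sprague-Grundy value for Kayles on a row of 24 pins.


Kayles: a move removes 1 or 2 adjacent pins from a contiguous row.
Removing pins from a row of k leaves two independent rows (a, b) with a + b = k - 1 (one pin) or a + b = k - 2 (two pins); an end removal gives a = 0.
By Sprague-Grundy, G(k) = mex{ G(a) XOR G(b) } over all these splits. G(0) = 0.
G(1): splits (0,0):0^0=0 -> mex({0}) = 1
G(2): splits (0,1):0^1=1 (0,0):0^0=0 -> mex({0, 1}) = 2
G(3): splits (0,2):0^2=2 (1,1):1^1=0 (0,1):0^1=1 -> mex({0, 1, 2}) = 3
G(4): splits (0,3):0^3=3 (1,2):1^2=3 (0,2):0^2=2 (1,1):1^1=0 -> mex({0, 2, 3}) = 1
G(5): splits (0,4):0^1=1 (1,3):1^3=2 (2,2):2^2=0 (0,3):0^3=3 (1,2):1^2=3 -> mex({0, 1, 2, 3}) = 4
G(6) = mex({0, 1, 2, 4}) = 3
G(7) = mex({0, 1, 3, 4, 5}) = 2
G(8) = mex({0, 2, 3, 5, 6}) = 1
G(9) = mex({0, 1, 2, 3, 6, 7}) = 4
G(10) = mex({0, 1, 3, 4, 5, 7}) = 2
G(11) = mex({0, 1, 2, 3, 4, 5}) = 6
G(12) = mex({0, 1, 2, 3, 5, 6, 7}) = 4
G(13) = mex({0, 2, 3, 4, 6, 7}) = 1
G(14) = mex({0, 1, 4, 5, 6, 7}) = 2
G(15) = mex({0, 1, 2, 3, 4, 5, 6}) = 7
G(16) = mex({0, 2, 3, 5, 6, 7}) = 1
G(17) = mex({0, 1, 2, 3, 5, 6, 7}) = 4
G(18) = mex({0, 1, 2, 4, 5, 6}) = 3
G(19) = mex({0, 1, 3, 4, 5, 7}) = 2
G(20) = mex({0, 2, 3, 4, 5, 6, 7}) = 1
G(21) = mex({0, 1, 2, 3, 5, 6, 7}) = 4
G(22) = mex({0, 1, 2, 3, 4, 5, 7}) = 6
G(23) = mex({0, 1, 2, 3, 4, 5, 6}) = 7
G(24) = mex({0, 1, 2, 3, 5, 6, 7}) = 4
Therefore G(24) = 4.

4


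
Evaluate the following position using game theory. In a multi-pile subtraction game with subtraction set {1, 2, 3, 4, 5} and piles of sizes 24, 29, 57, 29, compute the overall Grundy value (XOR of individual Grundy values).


Subtraction set: {1, 2, 3, 4, 5}
For this subtraction set, G(n) = n mod 6 (period = max + 1 = 6).
Pile 1 (size 24): G(24) = 24 mod 6 = 0
Pile 2 (size 29): G(29) = 29 mod 6 = 5
Pile 3 (size 57): G(57) = 57 mod 6 = 3
Pile 4 (size 29): G(29) = 29 mod 6 = 5
Total Grundy value = XOR of all: 0 XOR 5 XOR 3 XOR 5 = 3

3


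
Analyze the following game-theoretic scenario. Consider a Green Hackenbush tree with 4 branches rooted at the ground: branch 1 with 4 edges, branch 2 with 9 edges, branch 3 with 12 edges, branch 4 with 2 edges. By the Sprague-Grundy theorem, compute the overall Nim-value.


The tree has 4 branches from the ground vertex.
In Green Hackenbush, the Nim-value of a simple path of length k is k.
Branch 1: length 4, Nim-value = 4
Branch 2: length 9, Nim-value = 9
Branch 3: length 12, Nim-value = 12
Branch 4: length 2, Nim-value = 2
Total Nim-value = XOR of all branch values:
0 XOR 4 = 4
4 XOR 9 = 13
13 XOR 12 = 1
1 XOR 2 = 3
Nim-value of the tree = 3

3


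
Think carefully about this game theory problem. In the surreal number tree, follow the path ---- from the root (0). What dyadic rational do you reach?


Sign expansion: ----
Rule: track bounds (lo, hi), initially (-inf, +inf). On '+', the current value becomes lo and we move to the simplest number in (value, hi): value + 1 if hi = +inf, otherwise the midpoint (value + hi)/2. On '-', the current value becomes hi and we move to value - 1 if lo = -inf, otherwise the midpoint (lo + value)/2.
Start at 0.
Step 1: sign = -, move left. Bounds: (-inf, 0). Value = -1
Step 2: sign = -, move left. Bounds: (-inf, -1). Value = -2
Step 3: sign = -, move left. Bounds: (-inf, -2). Value = -3
Step 4: sign = -, move left. Bounds: (-inf, -3). Value = -4
The surreal number with sign expansion ---- is -4.

-4
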